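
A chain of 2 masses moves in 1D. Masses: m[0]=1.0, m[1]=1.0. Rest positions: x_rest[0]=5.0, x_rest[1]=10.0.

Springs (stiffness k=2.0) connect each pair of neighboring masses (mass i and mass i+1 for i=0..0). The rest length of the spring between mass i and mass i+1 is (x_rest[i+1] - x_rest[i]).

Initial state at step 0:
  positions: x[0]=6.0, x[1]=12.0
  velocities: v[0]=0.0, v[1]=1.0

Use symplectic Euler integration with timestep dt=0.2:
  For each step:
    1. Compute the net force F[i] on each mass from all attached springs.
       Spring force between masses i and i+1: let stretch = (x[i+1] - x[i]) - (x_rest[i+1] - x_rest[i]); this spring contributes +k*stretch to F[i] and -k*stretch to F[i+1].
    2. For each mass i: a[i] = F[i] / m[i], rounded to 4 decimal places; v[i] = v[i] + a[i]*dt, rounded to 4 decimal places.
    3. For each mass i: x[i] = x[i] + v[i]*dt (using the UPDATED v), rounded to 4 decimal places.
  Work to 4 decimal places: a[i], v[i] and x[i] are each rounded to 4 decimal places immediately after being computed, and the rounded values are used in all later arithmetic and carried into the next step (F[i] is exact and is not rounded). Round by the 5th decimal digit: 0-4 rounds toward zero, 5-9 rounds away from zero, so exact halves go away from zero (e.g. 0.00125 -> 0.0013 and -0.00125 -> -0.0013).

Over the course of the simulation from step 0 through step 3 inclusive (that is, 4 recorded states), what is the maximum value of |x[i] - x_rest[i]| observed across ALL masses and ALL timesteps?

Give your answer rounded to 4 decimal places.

Step 0: x=[6.0000 12.0000] v=[0.0000 1.0000]
Step 1: x=[6.0800 12.1200] v=[0.4000 0.6000]
Step 2: x=[6.2432 12.1568] v=[0.8160 0.1840]
Step 3: x=[6.4795 12.1205] v=[1.1814 -0.1814]
Max displacement = 2.1568

Answer: 2.1568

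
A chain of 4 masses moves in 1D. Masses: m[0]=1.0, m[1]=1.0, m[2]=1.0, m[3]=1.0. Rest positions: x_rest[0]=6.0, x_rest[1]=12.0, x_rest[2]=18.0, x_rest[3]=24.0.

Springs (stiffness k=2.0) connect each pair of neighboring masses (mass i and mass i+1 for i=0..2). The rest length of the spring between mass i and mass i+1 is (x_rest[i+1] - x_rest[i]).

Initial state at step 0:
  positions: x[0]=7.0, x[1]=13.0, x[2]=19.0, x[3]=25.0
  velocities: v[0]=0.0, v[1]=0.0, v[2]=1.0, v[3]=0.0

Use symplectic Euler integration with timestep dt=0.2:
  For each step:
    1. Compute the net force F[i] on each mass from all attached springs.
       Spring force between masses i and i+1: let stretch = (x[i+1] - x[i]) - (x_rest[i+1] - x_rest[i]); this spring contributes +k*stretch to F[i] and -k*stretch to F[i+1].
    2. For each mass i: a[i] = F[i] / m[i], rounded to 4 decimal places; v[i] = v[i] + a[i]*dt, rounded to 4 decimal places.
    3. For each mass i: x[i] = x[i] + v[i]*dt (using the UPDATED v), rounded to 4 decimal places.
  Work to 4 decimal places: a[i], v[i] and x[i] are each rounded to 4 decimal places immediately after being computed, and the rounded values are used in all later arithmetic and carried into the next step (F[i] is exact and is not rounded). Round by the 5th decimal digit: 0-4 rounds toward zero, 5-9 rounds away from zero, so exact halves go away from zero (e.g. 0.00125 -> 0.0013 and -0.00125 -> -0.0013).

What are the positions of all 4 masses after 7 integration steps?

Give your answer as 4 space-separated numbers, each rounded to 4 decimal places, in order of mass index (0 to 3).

Step 0: x=[7.0000 13.0000 19.0000 25.0000] v=[0.0000 0.0000 1.0000 0.0000]
Step 1: x=[7.0000 13.0000 19.2000 25.0000] v=[0.0000 0.0000 1.0000 0.0000]
Step 2: x=[7.0000 13.0160 19.3680 25.0160] v=[0.0000 0.0800 0.8400 0.0800]
Step 3: x=[7.0013 13.0589 19.4797 25.0602] v=[0.0064 0.2144 0.5584 0.2208]
Step 4: x=[7.0072 13.1308 19.5242 25.1379] v=[0.0294 0.3597 0.2223 0.3886]
Step 5: x=[7.0230 13.2243 19.5063 25.2465] v=[0.0788 0.4676 -0.0896 0.5431]
Step 6: x=[7.0549 13.3243 19.4450 25.3759] v=[0.1593 0.4999 -0.3063 0.6470]
Step 7: x=[7.1083 13.4124 19.3686 25.5108] v=[0.2671 0.4404 -0.3822 0.6746]

Answer: 7.1083 13.4124 19.3686 25.5108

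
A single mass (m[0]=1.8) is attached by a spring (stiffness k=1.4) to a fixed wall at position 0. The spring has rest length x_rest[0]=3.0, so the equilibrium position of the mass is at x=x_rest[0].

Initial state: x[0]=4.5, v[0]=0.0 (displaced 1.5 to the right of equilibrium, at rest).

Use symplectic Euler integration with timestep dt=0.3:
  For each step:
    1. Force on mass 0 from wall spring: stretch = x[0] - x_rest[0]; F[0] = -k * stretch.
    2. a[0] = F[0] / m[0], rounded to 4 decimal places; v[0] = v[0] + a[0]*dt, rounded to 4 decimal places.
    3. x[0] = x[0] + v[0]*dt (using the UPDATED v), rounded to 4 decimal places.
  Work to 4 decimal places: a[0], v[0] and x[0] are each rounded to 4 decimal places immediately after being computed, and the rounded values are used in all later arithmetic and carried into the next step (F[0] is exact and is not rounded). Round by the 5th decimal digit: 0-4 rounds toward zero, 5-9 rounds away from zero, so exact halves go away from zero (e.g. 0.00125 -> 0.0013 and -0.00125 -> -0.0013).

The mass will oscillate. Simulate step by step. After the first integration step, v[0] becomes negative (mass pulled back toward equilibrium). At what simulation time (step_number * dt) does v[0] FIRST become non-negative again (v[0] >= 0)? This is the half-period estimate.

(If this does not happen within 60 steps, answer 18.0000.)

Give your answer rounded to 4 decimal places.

Step 0: x=[4.5000] v=[0.0000]
Step 1: x=[4.3950] v=[-0.3500]
Step 2: x=[4.1924] v=[-0.6755]
Step 3: x=[3.9063] v=[-0.9537]
Step 4: x=[3.5567] v=[-1.1652]
Step 5: x=[3.1682] v=[-1.2951]
Step 6: x=[2.7679] v=[-1.3343]
Step 7: x=[2.3838] v=[-1.2802]
Step 8: x=[2.0429] v=[-1.1364]
Step 9: x=[1.7690] v=[-0.9131]
Step 10: x=[1.5812] v=[-0.6259]
Step 11: x=[1.4927] v=[-0.2949]
Step 12: x=[1.5097] v=[0.0568]
First v>=0 after going negative at step 12, time=3.6000

Answer: 3.6000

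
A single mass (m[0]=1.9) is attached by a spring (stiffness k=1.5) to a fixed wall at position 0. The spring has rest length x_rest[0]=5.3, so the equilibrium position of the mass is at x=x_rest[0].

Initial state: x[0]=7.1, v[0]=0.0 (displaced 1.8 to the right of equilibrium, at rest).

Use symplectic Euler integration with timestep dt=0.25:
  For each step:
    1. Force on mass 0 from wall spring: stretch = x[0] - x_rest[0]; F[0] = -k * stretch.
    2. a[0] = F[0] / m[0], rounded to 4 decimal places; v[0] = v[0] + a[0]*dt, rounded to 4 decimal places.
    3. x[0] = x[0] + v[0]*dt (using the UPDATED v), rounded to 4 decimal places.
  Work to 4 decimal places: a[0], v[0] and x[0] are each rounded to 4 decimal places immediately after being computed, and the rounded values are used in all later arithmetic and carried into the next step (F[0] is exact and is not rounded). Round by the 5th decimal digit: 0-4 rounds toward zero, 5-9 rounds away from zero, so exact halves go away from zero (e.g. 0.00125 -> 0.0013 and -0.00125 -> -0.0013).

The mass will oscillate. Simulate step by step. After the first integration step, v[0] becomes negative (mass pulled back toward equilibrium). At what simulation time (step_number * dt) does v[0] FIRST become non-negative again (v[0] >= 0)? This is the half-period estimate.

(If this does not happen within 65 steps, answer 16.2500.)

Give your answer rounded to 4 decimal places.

Answer: 3.7500

Derivation:
Step 0: x=[7.1000] v=[0.0000]
Step 1: x=[7.0112] v=[-0.3553]
Step 2: x=[6.8380] v=[-0.6930]
Step 3: x=[6.5889] v=[-0.9966]
Step 4: x=[6.2762] v=[-1.2510]
Step 5: x=[5.9153] v=[-1.4437]
Step 6: x=[5.5240] v=[-1.5652]
Step 7: x=[5.1217] v=[-1.6094]
Step 8: x=[4.7282] v=[-1.5742]
Step 9: x=[4.3629] v=[-1.4614]
Step 10: x=[4.0438] v=[-1.2765]
Step 11: x=[3.7867] v=[-1.0286]
Step 12: x=[3.6042] v=[-0.7299]
Step 13: x=[3.5054] v=[-0.3952]
Step 14: x=[3.4952] v=[-0.0410]
Step 15: x=[3.5740] v=[0.3152]
First v>=0 after going negative at step 15, time=3.7500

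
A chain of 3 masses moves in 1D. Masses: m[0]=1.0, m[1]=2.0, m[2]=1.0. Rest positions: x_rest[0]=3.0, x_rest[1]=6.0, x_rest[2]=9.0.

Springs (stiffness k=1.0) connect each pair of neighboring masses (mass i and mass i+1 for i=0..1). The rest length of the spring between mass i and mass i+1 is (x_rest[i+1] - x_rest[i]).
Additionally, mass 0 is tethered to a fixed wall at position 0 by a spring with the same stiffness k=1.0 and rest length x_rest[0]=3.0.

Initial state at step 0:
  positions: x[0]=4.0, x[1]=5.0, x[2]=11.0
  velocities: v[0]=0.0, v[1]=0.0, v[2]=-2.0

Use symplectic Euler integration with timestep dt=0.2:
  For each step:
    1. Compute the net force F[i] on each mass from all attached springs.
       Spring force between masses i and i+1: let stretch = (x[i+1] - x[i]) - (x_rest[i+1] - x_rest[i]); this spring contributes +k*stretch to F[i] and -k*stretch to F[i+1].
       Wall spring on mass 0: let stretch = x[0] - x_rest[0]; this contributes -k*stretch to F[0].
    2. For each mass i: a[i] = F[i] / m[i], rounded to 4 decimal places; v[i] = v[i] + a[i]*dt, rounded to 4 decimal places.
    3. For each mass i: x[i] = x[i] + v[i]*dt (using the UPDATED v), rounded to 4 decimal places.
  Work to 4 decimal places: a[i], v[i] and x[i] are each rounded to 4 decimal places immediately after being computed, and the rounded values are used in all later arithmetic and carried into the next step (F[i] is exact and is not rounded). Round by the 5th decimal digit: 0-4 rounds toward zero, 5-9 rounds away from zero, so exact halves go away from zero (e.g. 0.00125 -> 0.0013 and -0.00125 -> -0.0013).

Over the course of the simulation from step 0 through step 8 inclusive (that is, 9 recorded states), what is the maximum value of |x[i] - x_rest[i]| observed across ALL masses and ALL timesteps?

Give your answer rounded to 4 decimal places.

Answer: 2.8469

Derivation:
Step 0: x=[4.0000 5.0000 11.0000] v=[0.0000 0.0000 -2.0000]
Step 1: x=[3.8800 5.1000 10.4800] v=[-0.6000 0.5000 -2.6000]
Step 2: x=[3.6536 5.2832 9.8648] v=[-1.1320 0.9160 -3.0760]
Step 3: x=[3.3462 5.5254 9.1863] v=[-1.5368 1.2112 -3.3923]
Step 4: x=[2.9922 5.7973 8.4814] v=[-1.7702 1.3594 -3.5245]
Step 5: x=[2.6307 6.0668 7.7891] v=[-1.8076 1.3473 -3.4613]
Step 6: x=[2.3014 6.3020 7.1479] v=[-1.6465 1.1759 -3.2058]
Step 7: x=[2.0401 6.4741 6.5929] v=[-1.3067 0.8604 -2.7750]
Step 8: x=[1.8745 6.5599 6.1531] v=[-0.8279 0.4289 -2.1988]
Max displacement = 2.8469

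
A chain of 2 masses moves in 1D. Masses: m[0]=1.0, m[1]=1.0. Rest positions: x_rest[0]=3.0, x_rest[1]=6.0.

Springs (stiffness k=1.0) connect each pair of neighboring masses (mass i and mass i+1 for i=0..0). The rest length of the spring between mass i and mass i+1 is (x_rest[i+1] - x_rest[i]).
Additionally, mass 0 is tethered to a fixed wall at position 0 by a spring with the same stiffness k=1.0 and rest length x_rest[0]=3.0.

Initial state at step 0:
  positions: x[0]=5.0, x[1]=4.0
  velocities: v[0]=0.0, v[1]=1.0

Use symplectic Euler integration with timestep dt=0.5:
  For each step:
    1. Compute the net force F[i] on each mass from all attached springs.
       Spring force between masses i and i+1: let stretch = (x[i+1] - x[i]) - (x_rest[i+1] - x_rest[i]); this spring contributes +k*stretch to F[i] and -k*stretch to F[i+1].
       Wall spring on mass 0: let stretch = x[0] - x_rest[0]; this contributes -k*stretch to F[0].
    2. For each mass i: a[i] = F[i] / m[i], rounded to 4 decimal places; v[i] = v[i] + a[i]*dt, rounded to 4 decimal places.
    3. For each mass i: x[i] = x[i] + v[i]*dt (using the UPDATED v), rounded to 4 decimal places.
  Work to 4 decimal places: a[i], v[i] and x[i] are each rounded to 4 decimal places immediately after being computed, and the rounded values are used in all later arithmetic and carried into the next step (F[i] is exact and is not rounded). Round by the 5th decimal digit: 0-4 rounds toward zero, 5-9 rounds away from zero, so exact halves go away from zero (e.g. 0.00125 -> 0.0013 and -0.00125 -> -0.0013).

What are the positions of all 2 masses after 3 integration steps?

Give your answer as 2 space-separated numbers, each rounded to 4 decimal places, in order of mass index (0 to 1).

Answer: 0.7500 8.3438

Derivation:
Step 0: x=[5.0000 4.0000] v=[0.0000 1.0000]
Step 1: x=[3.5000 5.5000] v=[-3.0000 3.0000]
Step 2: x=[1.6250 7.2500] v=[-3.7500 3.5000]
Step 3: x=[0.7500 8.3438] v=[-1.7500 2.1875]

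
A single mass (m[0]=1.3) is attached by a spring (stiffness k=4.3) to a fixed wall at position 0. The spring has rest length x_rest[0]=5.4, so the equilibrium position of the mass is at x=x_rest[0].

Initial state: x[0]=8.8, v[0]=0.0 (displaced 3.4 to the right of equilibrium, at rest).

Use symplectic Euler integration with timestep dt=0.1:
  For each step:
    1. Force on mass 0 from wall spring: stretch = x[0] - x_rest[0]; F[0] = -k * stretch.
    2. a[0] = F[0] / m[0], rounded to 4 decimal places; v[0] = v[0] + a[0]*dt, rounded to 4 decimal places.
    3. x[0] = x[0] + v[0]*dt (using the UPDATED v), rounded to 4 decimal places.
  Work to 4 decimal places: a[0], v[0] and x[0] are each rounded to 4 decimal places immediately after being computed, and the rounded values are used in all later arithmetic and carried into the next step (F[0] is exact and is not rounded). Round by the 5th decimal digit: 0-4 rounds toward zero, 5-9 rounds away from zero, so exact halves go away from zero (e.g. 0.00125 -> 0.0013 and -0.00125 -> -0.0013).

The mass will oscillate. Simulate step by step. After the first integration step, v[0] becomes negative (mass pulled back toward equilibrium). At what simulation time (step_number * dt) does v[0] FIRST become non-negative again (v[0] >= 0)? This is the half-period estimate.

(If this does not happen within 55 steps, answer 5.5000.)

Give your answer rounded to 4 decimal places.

Answer: 1.8000

Derivation:
Step 0: x=[8.8000] v=[0.0000]
Step 1: x=[8.6875] v=[-1.1246]
Step 2: x=[8.4663] v=[-2.2120]
Step 3: x=[8.1437] v=[-3.2262]
Step 4: x=[7.7303] v=[-4.1337]
Step 5: x=[7.2399] v=[-4.9045]
Step 6: x=[6.6886] v=[-5.5131]
Step 7: x=[6.0947] v=[-5.9393]
Step 8: x=[5.4778] v=[-6.1691]
Step 9: x=[4.8583] v=[-6.1948]
Step 10: x=[4.2567] v=[-6.0156]
Step 11: x=[3.6930] v=[-5.6374]
Step 12: x=[3.1857] v=[-5.0728]
Step 13: x=[2.7517] v=[-4.3404]
Step 14: x=[2.4053] v=[-3.4644]
Step 15: x=[2.1579] v=[-2.4739]
Step 16: x=[2.0178] v=[-1.4015]
Step 17: x=[1.9895] v=[-0.2828]
Step 18: x=[2.0740] v=[0.8453]
First v>=0 after going negative at step 18, time=1.8000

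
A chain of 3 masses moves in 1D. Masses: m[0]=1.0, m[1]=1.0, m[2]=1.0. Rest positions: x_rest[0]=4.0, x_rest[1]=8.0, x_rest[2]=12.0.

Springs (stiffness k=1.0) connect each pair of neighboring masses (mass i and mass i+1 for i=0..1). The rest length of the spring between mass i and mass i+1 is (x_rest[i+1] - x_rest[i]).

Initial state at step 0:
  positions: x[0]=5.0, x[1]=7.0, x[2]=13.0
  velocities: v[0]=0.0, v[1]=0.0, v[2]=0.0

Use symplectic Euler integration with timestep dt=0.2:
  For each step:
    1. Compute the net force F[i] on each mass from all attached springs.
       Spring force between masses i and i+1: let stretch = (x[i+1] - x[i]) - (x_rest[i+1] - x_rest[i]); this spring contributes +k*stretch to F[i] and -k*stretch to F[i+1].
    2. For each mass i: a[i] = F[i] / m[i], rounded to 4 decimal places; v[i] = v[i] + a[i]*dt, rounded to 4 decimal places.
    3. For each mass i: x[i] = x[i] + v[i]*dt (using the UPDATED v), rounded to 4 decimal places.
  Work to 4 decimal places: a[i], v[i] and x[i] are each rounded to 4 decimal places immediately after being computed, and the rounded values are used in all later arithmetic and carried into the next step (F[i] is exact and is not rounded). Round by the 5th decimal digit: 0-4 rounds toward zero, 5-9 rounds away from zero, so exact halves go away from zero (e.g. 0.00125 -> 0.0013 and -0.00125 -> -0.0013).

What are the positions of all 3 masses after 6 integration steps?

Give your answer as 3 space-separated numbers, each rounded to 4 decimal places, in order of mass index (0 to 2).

Step 0: x=[5.0000 7.0000 13.0000] v=[0.0000 0.0000 0.0000]
Step 1: x=[4.9200 7.1600 12.9200] v=[-0.4000 0.8000 -0.4000]
Step 2: x=[4.7696 7.4608 12.7696] v=[-0.7520 1.5040 -0.7520]
Step 3: x=[4.5668 7.8663 12.5668] v=[-1.0138 2.0275 -1.0138]
Step 4: x=[4.3360 8.3278 12.3360] v=[-1.1539 2.3077 -1.1539]
Step 5: x=[4.1049 8.7900 12.1049] v=[-1.1555 2.3110 -1.1555]
Step 6: x=[3.9012 9.1974 11.9012] v=[-1.0185 2.0370 -1.0185]

Answer: 3.9012 9.1974 11.9012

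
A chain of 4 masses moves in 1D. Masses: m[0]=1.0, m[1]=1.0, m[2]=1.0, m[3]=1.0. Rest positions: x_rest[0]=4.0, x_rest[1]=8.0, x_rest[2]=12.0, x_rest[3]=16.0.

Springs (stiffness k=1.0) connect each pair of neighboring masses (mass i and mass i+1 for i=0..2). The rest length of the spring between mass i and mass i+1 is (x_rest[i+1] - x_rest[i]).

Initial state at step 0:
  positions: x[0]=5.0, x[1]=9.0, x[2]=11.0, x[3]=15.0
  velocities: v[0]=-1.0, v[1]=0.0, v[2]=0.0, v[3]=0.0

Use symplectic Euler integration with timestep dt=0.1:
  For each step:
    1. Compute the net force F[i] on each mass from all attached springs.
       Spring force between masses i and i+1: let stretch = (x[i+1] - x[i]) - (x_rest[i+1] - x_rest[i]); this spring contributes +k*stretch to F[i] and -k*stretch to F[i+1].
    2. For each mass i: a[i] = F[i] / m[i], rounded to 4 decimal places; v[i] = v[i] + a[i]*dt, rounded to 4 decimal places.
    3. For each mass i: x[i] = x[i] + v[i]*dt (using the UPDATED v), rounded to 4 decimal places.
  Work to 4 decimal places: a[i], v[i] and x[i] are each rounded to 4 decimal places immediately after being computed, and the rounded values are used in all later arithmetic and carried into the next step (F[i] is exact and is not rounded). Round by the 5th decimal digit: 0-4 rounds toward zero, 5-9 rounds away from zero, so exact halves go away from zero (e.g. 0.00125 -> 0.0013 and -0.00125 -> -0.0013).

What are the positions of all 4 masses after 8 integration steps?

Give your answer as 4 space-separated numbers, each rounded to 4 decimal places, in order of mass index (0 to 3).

Step 0: x=[5.0000 9.0000 11.0000 15.0000] v=[-1.0000 0.0000 0.0000 0.0000]
Step 1: x=[4.9000 8.9800 11.0200 15.0000] v=[-1.0000 -0.2000 0.2000 0.0000]
Step 2: x=[4.8008 8.9396 11.0594 15.0002] v=[-0.9920 -0.4040 0.3940 0.0020]
Step 3: x=[4.7030 8.8790 11.1170 15.0010] v=[-0.9781 -0.6059 0.5761 0.0079]
Step 4: x=[4.6070 8.7990 11.1911 15.0030] v=[-0.9605 -0.7997 0.7407 0.0195]
Step 5: x=[4.5129 8.7010 11.2794 15.0068] v=[-0.9413 -0.9797 0.8827 0.0383]
Step 6: x=[4.4207 8.5869 11.3792 15.0134] v=[-0.9225 -1.1407 0.9976 0.0656]
Step 7: x=[4.3301 8.4591 11.4874 15.0236] v=[-0.9059 -1.2781 1.0818 0.1022]
Step 8: x=[4.2408 8.3203 11.6007 15.0385] v=[-0.8930 -1.3882 1.1326 0.1486]

Answer: 4.2408 8.3203 11.6007 15.0385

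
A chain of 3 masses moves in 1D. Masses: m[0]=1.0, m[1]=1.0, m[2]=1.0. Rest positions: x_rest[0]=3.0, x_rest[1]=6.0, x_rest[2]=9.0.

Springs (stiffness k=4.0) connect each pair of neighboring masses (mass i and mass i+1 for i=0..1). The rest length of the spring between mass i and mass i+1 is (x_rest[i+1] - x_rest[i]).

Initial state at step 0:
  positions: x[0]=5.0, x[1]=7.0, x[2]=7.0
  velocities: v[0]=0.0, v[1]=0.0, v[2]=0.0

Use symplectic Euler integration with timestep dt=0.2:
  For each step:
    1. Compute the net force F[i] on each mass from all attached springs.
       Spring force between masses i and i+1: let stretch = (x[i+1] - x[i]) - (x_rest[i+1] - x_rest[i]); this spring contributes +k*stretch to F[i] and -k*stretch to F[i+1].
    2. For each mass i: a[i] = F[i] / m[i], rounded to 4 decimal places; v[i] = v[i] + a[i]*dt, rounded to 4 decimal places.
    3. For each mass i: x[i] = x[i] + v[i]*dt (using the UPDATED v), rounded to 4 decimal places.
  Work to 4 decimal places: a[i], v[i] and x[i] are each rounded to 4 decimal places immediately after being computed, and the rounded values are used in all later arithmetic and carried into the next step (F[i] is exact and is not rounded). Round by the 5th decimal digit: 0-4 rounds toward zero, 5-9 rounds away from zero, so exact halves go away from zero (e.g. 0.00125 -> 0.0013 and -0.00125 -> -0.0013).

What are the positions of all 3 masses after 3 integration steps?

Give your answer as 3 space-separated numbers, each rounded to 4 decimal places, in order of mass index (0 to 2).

Answer: 3.9407 5.7743 9.2851

Derivation:
Step 0: x=[5.0000 7.0000 7.0000] v=[0.0000 0.0000 0.0000]
Step 1: x=[4.8400 6.6800 7.4800] v=[-0.8000 -1.6000 2.4000]
Step 2: x=[4.4944 6.1936 8.3120] v=[-1.7280 -2.4320 4.1600]
Step 3: x=[3.9407 5.7743 9.2851] v=[-2.7686 -2.0966 4.8653]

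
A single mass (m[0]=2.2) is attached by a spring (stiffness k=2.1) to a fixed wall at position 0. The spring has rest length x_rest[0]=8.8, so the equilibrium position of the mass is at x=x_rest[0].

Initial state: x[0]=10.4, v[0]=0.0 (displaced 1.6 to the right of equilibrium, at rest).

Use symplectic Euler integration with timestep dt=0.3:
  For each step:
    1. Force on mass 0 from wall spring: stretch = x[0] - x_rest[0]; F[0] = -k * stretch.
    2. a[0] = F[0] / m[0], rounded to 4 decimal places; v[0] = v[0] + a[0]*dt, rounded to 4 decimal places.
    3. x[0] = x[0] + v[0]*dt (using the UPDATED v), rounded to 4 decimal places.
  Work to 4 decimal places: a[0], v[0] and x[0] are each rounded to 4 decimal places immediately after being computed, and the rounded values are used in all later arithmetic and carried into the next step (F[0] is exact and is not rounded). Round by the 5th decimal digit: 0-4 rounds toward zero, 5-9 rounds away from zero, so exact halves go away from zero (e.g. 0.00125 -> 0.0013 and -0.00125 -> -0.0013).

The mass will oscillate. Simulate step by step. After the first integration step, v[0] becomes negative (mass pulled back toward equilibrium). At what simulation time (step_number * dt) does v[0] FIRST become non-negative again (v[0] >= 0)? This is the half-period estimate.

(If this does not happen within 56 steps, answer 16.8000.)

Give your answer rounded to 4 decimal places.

Step 0: x=[10.4000] v=[0.0000]
Step 1: x=[10.2625] v=[-0.4582]
Step 2: x=[9.9994] v=[-0.8770]
Step 3: x=[9.6333] v=[-1.2205]
Step 4: x=[9.1956] v=[-1.4591]
Step 5: x=[8.7239] v=[-1.5724]
Step 6: x=[8.2587] v=[-1.5506]
Step 7: x=[7.8400] v=[-1.3956]
Step 8: x=[7.5038] v=[-1.1207]
Step 9: x=[7.2790] v=[-0.7495]
Step 10: x=[7.1848] v=[-0.3139]
Step 11: x=[7.2294] v=[0.1486]
First v>=0 after going negative at step 11, time=3.3000

Answer: 3.3000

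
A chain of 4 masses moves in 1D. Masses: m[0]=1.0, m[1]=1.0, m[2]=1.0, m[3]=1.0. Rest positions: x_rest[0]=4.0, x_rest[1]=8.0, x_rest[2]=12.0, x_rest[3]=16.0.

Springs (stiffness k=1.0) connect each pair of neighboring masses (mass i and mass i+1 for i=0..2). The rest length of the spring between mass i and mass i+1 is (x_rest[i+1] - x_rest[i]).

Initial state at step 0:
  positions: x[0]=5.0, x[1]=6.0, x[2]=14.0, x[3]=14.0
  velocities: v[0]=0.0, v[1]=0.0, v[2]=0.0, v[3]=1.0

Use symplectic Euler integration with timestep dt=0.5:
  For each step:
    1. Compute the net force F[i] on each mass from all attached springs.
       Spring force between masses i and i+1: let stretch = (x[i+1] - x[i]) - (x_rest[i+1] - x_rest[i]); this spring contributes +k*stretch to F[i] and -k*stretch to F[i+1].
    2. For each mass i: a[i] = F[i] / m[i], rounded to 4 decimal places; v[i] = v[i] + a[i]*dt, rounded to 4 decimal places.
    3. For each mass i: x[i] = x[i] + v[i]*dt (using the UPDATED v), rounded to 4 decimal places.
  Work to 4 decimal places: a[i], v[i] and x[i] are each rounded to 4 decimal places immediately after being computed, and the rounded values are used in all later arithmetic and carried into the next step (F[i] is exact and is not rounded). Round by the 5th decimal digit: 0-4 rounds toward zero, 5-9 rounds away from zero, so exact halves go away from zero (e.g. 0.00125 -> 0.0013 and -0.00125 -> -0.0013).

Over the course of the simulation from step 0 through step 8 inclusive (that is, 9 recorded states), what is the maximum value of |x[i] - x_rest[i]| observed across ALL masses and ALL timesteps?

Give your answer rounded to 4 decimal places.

Answer: 3.6144

Derivation:
Step 0: x=[5.0000 6.0000 14.0000 14.0000] v=[0.0000 0.0000 0.0000 1.0000]
Step 1: x=[4.2500 7.7500 12.0000 15.5000] v=[-1.5000 3.5000 -4.0000 3.0000]
Step 2: x=[3.3750 9.6875 9.8125 17.1250] v=[-1.7500 3.8750 -4.3750 3.2500]
Step 3: x=[3.0781 10.0782 9.4219 17.9219] v=[-0.5938 0.7813 -0.7813 1.5938]
Step 4: x=[3.5313 8.5548 11.3204 17.5938] v=[0.9063 -3.0469 3.7969 -0.6562]
Step 5: x=[4.2404 6.4669 14.0958 16.6974] v=[1.4181 -4.1759 5.5508 -1.7929]
Step 6: x=[4.5061 5.7296 15.6144 16.1506] v=[0.5314 -1.4747 3.0372 -1.0937]
Step 7: x=[4.0777 7.1576 14.7959 16.4697] v=[-0.8569 2.8560 -1.6371 0.6382]
Step 8: x=[3.4192 9.7252 12.4862 17.3704] v=[-1.3170 5.1352 -4.6194 1.8013]
Max displacement = 3.6144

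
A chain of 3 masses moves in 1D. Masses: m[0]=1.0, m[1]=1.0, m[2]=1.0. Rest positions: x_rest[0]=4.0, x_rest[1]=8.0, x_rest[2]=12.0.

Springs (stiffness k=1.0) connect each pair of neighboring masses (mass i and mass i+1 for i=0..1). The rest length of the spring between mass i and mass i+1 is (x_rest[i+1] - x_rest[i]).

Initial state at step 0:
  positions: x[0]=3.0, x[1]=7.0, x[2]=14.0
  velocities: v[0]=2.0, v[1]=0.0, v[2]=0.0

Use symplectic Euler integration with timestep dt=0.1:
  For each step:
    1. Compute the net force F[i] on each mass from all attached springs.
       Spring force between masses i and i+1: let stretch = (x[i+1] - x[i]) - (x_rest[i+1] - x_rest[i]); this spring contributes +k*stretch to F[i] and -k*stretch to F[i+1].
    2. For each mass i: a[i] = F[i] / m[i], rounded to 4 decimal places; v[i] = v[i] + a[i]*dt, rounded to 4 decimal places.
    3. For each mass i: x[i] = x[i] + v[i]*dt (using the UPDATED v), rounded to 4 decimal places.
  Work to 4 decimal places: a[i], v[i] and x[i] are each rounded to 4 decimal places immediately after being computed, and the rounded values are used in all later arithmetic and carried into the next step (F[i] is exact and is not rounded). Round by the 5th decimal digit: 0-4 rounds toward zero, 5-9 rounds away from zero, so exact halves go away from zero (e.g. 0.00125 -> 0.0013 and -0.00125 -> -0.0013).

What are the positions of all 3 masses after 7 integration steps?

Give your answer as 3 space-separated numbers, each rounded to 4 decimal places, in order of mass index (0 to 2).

Step 0: x=[3.0000 7.0000 14.0000] v=[2.0000 0.0000 0.0000]
Step 1: x=[3.2000 7.0300 13.9700] v=[2.0000 0.3000 -0.3000]
Step 2: x=[3.3983 7.0911 13.9106] v=[1.9830 0.6110 -0.5940]
Step 3: x=[3.5935 7.1835 13.8230] v=[1.9523 0.9237 -0.8760]
Step 4: x=[3.7846 7.3064 13.7090] v=[1.9113 1.2287 -1.1400]
Step 5: x=[3.9710 7.4581 13.5710] v=[1.8635 1.5168 -1.3803]
Step 6: x=[4.1522 7.6360 13.4118] v=[1.8122 1.7794 -1.5916]
Step 7: x=[4.3283 7.8369 13.2349] v=[1.7606 2.0086 -1.7692]

Answer: 4.3283 7.8369 13.2349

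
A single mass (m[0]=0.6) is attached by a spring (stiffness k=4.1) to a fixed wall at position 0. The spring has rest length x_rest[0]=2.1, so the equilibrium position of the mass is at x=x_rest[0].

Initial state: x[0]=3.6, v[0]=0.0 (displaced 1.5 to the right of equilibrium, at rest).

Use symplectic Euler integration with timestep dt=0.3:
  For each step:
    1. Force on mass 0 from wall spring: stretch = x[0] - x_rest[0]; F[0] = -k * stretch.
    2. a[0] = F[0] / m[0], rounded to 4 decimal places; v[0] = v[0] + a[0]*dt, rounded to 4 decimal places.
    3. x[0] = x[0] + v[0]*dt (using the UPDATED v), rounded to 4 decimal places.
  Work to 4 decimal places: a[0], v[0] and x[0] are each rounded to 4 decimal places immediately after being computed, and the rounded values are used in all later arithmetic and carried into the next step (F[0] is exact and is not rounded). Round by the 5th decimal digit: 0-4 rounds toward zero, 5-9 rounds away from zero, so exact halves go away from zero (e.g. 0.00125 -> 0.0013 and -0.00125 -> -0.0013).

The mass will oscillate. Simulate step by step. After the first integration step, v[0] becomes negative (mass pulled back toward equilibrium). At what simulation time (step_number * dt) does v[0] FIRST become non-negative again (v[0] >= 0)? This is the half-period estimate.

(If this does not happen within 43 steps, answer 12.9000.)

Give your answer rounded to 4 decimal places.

Answer: 1.2000

Derivation:
Step 0: x=[3.6000] v=[0.0000]
Step 1: x=[2.6775] v=[-3.0750]
Step 2: x=[1.3998] v=[-4.2589]
Step 3: x=[0.5528] v=[-2.8235]
Step 4: x=[0.6573] v=[0.3483]
First v>=0 after going negative at step 4, time=1.2000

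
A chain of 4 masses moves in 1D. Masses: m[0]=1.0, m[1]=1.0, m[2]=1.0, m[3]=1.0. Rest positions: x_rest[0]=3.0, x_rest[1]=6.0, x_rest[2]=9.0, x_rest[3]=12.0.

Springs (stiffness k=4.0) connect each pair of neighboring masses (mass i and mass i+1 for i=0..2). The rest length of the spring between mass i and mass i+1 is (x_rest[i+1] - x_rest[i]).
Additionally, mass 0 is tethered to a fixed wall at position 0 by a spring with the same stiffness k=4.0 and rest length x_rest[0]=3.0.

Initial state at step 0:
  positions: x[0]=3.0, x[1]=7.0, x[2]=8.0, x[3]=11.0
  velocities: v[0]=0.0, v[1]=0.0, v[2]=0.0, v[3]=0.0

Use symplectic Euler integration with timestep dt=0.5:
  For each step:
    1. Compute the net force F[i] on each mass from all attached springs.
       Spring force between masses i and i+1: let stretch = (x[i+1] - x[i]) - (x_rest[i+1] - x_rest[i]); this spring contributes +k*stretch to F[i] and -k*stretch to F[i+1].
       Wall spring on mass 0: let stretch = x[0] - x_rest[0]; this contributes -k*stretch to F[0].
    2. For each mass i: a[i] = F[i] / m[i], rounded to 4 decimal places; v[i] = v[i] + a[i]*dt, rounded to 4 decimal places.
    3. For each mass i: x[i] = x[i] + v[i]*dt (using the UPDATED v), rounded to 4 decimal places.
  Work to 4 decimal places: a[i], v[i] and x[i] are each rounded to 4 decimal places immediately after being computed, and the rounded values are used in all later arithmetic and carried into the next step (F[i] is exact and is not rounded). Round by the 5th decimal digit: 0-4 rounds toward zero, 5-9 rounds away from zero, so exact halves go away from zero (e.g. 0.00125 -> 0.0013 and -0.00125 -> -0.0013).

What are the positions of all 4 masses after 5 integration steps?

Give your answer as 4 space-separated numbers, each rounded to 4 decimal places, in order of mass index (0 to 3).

Step 0: x=[3.0000 7.0000 8.0000 11.0000] v=[0.0000 0.0000 0.0000 0.0000]
Step 1: x=[4.0000 4.0000 10.0000 11.0000] v=[2.0000 -6.0000 4.0000 0.0000]
Step 2: x=[1.0000 7.0000 7.0000 13.0000] v=[-6.0000 6.0000 -6.0000 4.0000]
Step 3: x=[3.0000 4.0000 10.0000 12.0000] v=[4.0000 -6.0000 6.0000 -2.0000]
Step 4: x=[3.0000 6.0000 9.0000 12.0000] v=[0.0000 4.0000 -2.0000 0.0000]
Step 5: x=[3.0000 8.0000 8.0000 12.0000] v=[0.0000 4.0000 -2.0000 0.0000]

Answer: 3.0000 8.0000 8.0000 12.0000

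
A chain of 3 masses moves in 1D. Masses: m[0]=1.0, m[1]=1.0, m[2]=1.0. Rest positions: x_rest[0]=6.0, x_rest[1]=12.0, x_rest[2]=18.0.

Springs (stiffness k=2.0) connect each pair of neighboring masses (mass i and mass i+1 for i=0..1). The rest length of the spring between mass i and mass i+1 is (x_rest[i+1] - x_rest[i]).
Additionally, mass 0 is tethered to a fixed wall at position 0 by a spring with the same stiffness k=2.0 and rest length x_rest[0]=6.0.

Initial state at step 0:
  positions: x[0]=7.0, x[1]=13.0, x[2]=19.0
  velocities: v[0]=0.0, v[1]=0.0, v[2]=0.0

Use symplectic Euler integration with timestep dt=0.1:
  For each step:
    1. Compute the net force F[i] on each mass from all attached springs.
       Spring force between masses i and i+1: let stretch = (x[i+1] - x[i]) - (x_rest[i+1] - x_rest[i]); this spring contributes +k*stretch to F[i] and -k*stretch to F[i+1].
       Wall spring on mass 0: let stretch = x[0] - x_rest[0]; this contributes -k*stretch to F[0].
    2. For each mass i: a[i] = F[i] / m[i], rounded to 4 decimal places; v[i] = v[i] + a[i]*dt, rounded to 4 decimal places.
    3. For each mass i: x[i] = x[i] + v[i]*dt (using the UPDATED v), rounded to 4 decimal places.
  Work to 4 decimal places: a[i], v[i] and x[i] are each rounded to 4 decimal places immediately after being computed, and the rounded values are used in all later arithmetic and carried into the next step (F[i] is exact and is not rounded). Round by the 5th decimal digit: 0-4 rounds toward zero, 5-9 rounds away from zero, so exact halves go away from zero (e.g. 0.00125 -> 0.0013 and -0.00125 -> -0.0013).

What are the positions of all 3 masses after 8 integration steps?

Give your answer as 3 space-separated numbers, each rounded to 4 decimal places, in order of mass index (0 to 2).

Step 0: x=[7.0000 13.0000 19.0000] v=[0.0000 0.0000 0.0000]
Step 1: x=[6.9800 13.0000 19.0000] v=[-0.2000 0.0000 0.0000]
Step 2: x=[6.9408 12.9996 19.0000] v=[-0.3920 -0.0040 0.0000]
Step 3: x=[6.8840 12.9980 19.0000] v=[-0.5684 -0.0157 -0.0001]
Step 4: x=[6.8118 12.9942 19.0000] v=[-0.7224 -0.0381 -0.0005]
Step 5: x=[6.7270 12.9869 18.9998] v=[-0.8483 -0.0734 -0.0017]
Step 6: x=[6.6328 12.9746 18.9994] v=[-0.9417 -0.1228 -0.0043]
Step 7: x=[6.5328 12.9560 18.9985] v=[-0.9999 -0.1862 -0.0093]
Step 8: x=[6.4306 12.9298 18.9967] v=[-1.0218 -0.2623 -0.0178]

Answer: 6.4306 12.9298 18.9967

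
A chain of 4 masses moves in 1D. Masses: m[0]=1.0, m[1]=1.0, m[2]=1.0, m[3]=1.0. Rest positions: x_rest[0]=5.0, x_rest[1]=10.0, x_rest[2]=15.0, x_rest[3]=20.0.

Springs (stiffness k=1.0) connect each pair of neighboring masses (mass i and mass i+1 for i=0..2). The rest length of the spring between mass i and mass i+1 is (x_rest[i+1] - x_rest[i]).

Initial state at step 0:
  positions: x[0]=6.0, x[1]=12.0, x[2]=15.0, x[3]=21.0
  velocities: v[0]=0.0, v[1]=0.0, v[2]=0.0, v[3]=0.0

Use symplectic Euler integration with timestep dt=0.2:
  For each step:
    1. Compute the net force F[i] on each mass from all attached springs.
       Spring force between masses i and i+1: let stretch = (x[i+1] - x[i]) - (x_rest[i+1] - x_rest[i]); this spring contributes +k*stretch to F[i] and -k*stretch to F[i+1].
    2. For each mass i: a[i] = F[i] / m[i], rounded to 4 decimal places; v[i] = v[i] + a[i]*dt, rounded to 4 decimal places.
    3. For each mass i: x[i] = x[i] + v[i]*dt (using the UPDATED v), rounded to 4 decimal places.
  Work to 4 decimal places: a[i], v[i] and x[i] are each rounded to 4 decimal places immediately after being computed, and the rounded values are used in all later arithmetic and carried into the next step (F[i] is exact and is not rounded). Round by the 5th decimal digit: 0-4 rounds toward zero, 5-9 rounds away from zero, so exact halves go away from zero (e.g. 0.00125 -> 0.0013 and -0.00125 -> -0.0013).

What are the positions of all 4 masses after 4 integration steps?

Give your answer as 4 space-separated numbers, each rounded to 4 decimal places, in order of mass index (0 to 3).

Step 0: x=[6.0000 12.0000 15.0000 21.0000] v=[0.0000 0.0000 0.0000 0.0000]
Step 1: x=[6.0400 11.8800 15.1200 20.9600] v=[0.2000 -0.6000 0.6000 -0.2000]
Step 2: x=[6.1136 11.6560 15.3440 20.8864] v=[0.3680 -1.1200 1.1200 -0.3680]
Step 3: x=[6.2089 11.3578 15.6422 20.7911] v=[0.4765 -1.4909 1.4909 -0.4765]
Step 4: x=[6.3102 11.0250 15.9750 20.6898] v=[0.5063 -1.6638 1.6638 -0.5063]

Answer: 6.3102 11.0250 15.9750 20.6898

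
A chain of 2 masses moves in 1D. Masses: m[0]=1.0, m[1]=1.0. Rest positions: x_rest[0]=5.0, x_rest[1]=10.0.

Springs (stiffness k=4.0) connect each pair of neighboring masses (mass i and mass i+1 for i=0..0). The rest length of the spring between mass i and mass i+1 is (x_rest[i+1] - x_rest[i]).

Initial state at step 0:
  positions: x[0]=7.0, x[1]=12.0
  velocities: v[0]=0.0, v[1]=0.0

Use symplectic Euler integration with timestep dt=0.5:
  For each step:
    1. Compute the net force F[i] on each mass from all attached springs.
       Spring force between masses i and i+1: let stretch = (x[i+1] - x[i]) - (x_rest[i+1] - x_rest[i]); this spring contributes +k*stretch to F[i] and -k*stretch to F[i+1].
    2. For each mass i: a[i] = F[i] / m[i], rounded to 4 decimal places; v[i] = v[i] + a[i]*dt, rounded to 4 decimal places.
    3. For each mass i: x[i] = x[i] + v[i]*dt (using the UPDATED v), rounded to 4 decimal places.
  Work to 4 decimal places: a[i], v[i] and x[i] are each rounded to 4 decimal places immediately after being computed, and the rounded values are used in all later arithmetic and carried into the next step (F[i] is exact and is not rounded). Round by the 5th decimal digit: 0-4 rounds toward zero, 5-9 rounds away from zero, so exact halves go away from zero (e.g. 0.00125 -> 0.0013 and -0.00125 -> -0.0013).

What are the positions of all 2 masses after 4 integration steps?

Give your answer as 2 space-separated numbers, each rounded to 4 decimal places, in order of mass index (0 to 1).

Step 0: x=[7.0000 12.0000] v=[0.0000 0.0000]
Step 1: x=[7.0000 12.0000] v=[0.0000 0.0000]
Step 2: x=[7.0000 12.0000] v=[0.0000 0.0000]
Step 3: x=[7.0000 12.0000] v=[0.0000 0.0000]
Step 4: x=[7.0000 12.0000] v=[0.0000 0.0000]

Answer: 7.0000 12.0000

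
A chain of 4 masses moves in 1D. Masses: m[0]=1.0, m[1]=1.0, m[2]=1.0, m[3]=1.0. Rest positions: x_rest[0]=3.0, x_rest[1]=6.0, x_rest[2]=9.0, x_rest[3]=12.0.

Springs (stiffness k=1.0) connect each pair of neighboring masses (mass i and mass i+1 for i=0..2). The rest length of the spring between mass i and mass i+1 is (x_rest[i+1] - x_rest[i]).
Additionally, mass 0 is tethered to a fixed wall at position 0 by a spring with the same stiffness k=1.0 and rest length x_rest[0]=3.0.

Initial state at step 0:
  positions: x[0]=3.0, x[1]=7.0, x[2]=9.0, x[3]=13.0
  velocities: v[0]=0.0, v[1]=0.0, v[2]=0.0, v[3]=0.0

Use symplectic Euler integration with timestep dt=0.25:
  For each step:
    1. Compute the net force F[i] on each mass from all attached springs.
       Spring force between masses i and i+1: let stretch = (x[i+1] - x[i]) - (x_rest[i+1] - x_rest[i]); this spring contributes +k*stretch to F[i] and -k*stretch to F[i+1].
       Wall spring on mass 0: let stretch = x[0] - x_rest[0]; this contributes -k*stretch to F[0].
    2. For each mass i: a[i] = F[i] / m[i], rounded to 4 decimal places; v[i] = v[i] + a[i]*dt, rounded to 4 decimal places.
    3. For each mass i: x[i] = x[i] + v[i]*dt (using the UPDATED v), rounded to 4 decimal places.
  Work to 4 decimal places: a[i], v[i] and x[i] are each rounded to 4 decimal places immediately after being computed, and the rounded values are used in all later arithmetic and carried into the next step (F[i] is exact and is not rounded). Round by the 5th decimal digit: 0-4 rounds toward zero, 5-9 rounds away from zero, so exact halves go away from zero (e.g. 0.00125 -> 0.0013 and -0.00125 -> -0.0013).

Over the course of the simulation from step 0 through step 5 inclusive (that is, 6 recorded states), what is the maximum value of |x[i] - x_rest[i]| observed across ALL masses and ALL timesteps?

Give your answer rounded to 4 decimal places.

Step 0: x=[3.0000 7.0000 9.0000 13.0000] v=[0.0000 0.0000 0.0000 0.0000]
Step 1: x=[3.0625 6.8750 9.1250 12.9375] v=[0.2500 -0.5000 0.5000 -0.2500]
Step 2: x=[3.1719 6.6524 9.3477 12.8242] v=[0.4375 -0.8906 0.8906 -0.4531]
Step 3: x=[3.3006 6.3807 9.6192 12.6812] v=[0.5147 -1.0869 1.0859 -0.5722]
Step 4: x=[3.4155 6.1189 9.8797 12.5343] v=[0.4596 -1.0473 1.0418 -0.5877]
Step 5: x=[3.4859 5.9232 10.0710 12.4090] v=[0.2816 -0.7830 0.7653 -0.5014]
Max displacement = 1.0710

Answer: 1.0710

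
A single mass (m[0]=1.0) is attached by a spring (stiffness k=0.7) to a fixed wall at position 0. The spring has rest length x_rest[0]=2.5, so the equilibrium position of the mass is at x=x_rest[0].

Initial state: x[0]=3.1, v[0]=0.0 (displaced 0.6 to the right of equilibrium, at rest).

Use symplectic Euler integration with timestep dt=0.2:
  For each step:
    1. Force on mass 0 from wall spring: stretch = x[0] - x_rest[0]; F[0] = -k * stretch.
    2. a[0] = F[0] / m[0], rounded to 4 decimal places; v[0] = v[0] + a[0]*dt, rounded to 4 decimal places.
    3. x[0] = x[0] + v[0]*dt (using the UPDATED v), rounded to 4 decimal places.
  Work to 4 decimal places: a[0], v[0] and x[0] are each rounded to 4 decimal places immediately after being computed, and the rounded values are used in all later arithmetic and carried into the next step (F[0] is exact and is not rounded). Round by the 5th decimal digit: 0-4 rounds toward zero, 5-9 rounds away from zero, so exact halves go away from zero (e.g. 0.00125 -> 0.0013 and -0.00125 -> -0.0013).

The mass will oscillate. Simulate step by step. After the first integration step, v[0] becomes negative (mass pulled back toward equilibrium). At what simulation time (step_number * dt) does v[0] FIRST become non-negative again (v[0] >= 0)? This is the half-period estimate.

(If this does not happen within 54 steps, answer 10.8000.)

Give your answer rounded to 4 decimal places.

Step 0: x=[3.1000] v=[0.0000]
Step 1: x=[3.0832] v=[-0.0840]
Step 2: x=[3.0501] v=[-0.1656]
Step 3: x=[3.0016] v=[-0.2426]
Step 4: x=[2.9390] v=[-0.3128]
Step 5: x=[2.8641] v=[-0.3743]
Step 6: x=[2.7790] v=[-0.4253]
Step 7: x=[2.6861] v=[-0.4644]
Step 8: x=[2.5880] v=[-0.4905]
Step 9: x=[2.4874] v=[-0.5028]
Step 10: x=[2.3872] v=[-0.5010]
Step 11: x=[2.2902] v=[-0.4852]
Step 12: x=[2.1990] v=[-0.4558]
Step 13: x=[2.1163] v=[-0.4137]
Step 14: x=[2.0443] v=[-0.3600]
Step 15: x=[1.9851] v=[-0.2962]
Step 16: x=[1.9403] v=[-0.2241]
Step 17: x=[1.9112] v=[-0.1457]
Step 18: x=[1.8985] v=[-0.0633]
Step 19: x=[1.9027] v=[0.0209]
First v>=0 after going negative at step 19, time=3.8000

Answer: 3.8000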